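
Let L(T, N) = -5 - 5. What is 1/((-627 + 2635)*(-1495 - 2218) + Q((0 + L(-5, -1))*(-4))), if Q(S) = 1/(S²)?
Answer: -1600/11929126399 ≈ -1.3413e-7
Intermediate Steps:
L(T, N) = -10
Q(S) = S⁻²
1/((-627 + 2635)*(-1495 - 2218) + Q((0 + L(-5, -1))*(-4))) = 1/((-627 + 2635)*(-1495 - 2218) + ((0 - 10)*(-4))⁻²) = 1/(2008*(-3713) + (-10*(-4))⁻²) = 1/(-7455704 + 40⁻²) = 1/(-7455704 + 1/1600) = 1/(-11929126399/1600) = -1600/11929126399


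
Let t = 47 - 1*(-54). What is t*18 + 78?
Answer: 1896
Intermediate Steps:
t = 101 (t = 47 + 54 = 101)
t*18 + 78 = 101*18 + 78 = 1818 + 78 = 1896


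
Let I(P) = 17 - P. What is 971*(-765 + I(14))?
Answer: -739902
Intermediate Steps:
971*(-765 + I(14)) = 971*(-765 + (17 - 1*14)) = 971*(-765 + (17 - 14)) = 971*(-765 + 3) = 971*(-762) = -739902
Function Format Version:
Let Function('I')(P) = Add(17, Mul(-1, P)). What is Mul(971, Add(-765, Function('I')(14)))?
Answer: -739902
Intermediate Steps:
Mul(971, Add(-765, Function('I')(14))) = Mul(971, Add(-765, Add(17, Mul(-1, 14)))) = Mul(971, Add(-765, Add(17, -14))) = Mul(971, Add(-765, 3)) = Mul(971, -762) = -739902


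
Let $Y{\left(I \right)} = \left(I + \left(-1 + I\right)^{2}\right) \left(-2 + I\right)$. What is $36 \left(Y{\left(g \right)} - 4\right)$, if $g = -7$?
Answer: $-18612$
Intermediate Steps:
$Y{\left(I \right)} = \left(-2 + I\right) \left(I + \left(-1 + I\right)^{2}\right)$
$36 \left(Y{\left(g \right)} - 4\right) = 36 \left(\left(-2 + \left(-7\right)^{3} - 3 \left(-7\right)^{2} + 3 \left(-7\right)\right) - 4\right) = 36 \left(\left(-2 - 343 - 147 - 21\right) - 4\right) = 36 \left(-513 - 4\right) = 36 \left(-517\right) = -18612$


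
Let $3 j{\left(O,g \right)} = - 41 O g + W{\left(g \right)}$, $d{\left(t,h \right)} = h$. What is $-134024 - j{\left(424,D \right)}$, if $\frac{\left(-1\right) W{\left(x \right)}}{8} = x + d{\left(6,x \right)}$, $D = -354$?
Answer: $-2187224$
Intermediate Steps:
$W{\left(x \right)} = - 16 x$ ($W{\left(x \right)} = - 8 \left(x + x\right) = - 8 \cdot 2 x = - 16 x$)
$j{\left(O,g \right)} = - \frac{16 g}{3} - \frac{41 O g}{3}$ ($j{\left(O,g \right)} = \frac{- 41 O g - 16 g}{3} = \frac{- 16 g - 41 O g}{3} = - \frac{16 g}{3} - \frac{41 O g}{3}$)
$-134024 - j{\left(424,D \right)} = -134024 - \frac{1}{3} \left(-354\right) \left(-16 - 17384\right) = -134024 - \frac{1}{3} \left(-354\right) \left(-17400\right) = -134024 - 2053200 = -2187224$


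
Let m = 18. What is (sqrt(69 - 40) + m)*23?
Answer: 414 + 23*sqrt(29) ≈ 537.86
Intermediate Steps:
(sqrt(69 - 40) + m)*23 = (sqrt(69 - 40) + 18)*23 = (sqrt(29) + 18)*23 = (18 + sqrt(29))*23 = 414 + 23*sqrt(29)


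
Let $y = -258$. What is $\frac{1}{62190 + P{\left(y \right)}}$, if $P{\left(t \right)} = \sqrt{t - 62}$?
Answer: $\frac{6219}{386759642} - \frac{2 i \sqrt{5}}{966899105} \approx 1.608 \cdot 10^{-5} - 4.6252 \cdot 10^{-9} i$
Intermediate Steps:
$P{\left(t \right)} = \sqrt{-62 + t}$
$\frac{1}{62190 + P{\left(y \right)}} = \frac{1}{62190 + \sqrt{-62 - 258}} = \frac{1}{62190 + \sqrt{-320}} = \frac{1}{62190 + 8 i \sqrt{5}}$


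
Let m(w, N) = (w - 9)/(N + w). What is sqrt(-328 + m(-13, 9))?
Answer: I*sqrt(1290)/2 ≈ 17.958*I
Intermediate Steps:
m(w, N) = (-9 + w)/(N + w)
sqrt(-328 + m(-13, 9)) = sqrt(-328 + (-9 - 13)/(9 - 13)) = sqrt(-328 - 22/(-4)) = sqrt(-328 - 1/4*(-22)) = sqrt(-328 + 11/2) = sqrt(-645/2) = I*sqrt(1290)/2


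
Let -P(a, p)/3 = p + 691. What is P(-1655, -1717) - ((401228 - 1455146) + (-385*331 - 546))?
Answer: 1184977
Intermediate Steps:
P(a, p) = -2073 - 3*p (P(a, p) = -3*(p + 691) = -3*(691 + p) = -2073 - 3*p)
P(-1655, -1717) - ((401228 - 1455146) + (-385*331 - 546)) = (-2073 - 3*(-1717)) - ((401228 - 1455146) + (-385*331 - 546)) = (-2073 + 5151) - (-1053918 + (-127435 - 546)) = 3078 - (-1053918 - 127981) = 3078 - 1*(-1181899) = 3078 + 1181899 = 1184977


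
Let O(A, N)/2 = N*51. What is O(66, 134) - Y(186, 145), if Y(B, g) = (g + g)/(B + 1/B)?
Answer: 16304064/1193 ≈ 13666.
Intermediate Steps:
O(A, N) = 102*N (O(A, N) = 2*(N*51) = 2*(51*N) = 102*N)
Y(B, g) = 2*g/(B + 1/B) (Y(B, g) = (2*g)/(B + 1/B) = 2*g/(B + 1/B))
O(66, 134) - Y(186, 145) = 102*134 - 2*186*145/(1 + 186²) = 13668 - 2*186*145/(1 + 34596) = 13668 - 2*186*145/34597 = 13668 - 1*1860/1193 = 13668 - 1860/1193 = 16304064/1193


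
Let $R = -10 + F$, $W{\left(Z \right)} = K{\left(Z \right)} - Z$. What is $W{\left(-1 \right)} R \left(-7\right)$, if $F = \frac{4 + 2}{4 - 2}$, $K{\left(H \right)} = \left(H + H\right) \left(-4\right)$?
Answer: $441$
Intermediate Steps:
$K{\left(H \right)} = - 8 H$ ($K{\left(H \right)} = 2 H \left(-4\right) = - 8 H$)
$F = 3$ ($F = \frac{6}{2} = 6 \cdot \frac{1}{2} = 3$)
$W{\left(Z \right)} = - 9 Z$ ($W{\left(Z \right)} = - 8 Z - Z = - 9 Z$)
$R = -7$ ($R = -10 + 3 = -7$)
$W{\left(-1 \right)} R \left(-7\right) = \left(-9\right) \left(-1\right) \left(-7\right) \left(-7\right) = 9 \left(-7\right) \left(-7\right) = \left(-63\right) \left(-7\right) = 441$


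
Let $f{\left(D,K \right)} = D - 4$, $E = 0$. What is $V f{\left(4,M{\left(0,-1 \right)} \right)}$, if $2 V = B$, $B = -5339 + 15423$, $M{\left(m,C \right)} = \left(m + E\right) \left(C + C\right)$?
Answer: $0$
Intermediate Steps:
$M{\left(m,C \right)} = 2 C m$ ($M{\left(m,C \right)} = \left(m + 0\right) \left(C + C\right) = m 2 C = 2 C m$)
$f{\left(D,K \right)} = -4 + D$ ($f{\left(D,K \right)} = D - 4 = -4 + D$)
$B = 10084$
$V = 5042$ ($V = \frac{1}{2} \cdot 10084 = 5042$)
$V f{\left(4,M{\left(0,-1 \right)} \right)} = 5042 \left(-4 + 4\right) = 5042 \cdot 0 = 0$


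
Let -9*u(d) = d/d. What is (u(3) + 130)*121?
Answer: 141449/9 ≈ 15717.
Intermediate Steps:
u(d) = -⅑ (u(d) = -d/(9*d) = -⅑*1 = -⅑)
(u(3) + 130)*121 = (-⅑ + 130)*121 = (1169/9)*121 = 141449/9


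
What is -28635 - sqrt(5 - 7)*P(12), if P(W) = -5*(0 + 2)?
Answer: -28635 + 10*I*sqrt(2) ≈ -28635.0 + 14.142*I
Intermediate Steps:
P(W) = -10 (P(W) = -5*2 = -10)
-28635 - sqrt(5 - 7)*P(12) = -28635 - sqrt(5 - 7)*(-10) = -28635 - sqrt(-2)*(-10) = -28635 - I*sqrt(2)*(-10) = -28635 - (-10)*I*sqrt(2) = -28635 + 10*I*sqrt(2)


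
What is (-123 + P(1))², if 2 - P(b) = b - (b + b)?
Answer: 14400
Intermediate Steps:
P(b) = 2 + b (P(b) = 2 - (b - (b + b)) = 2 - (b - 2*b) = 2 - (-1)*b = 2 + b)
(-123 + P(1))² = (-123 + (2 + 1))² = (-123 + 3)² = (-120)² = 14400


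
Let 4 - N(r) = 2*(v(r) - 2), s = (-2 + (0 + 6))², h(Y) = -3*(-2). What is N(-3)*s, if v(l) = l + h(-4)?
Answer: 32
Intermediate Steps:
h(Y) = 6
s = 16 (s = (-2 + 6)² = 4² = 16)
v(l) = 6 + l (v(l) = l + 6 = 6 + l)
N(r) = -4 - 2*r (N(r) = 4 - 2*((6 + r) - 2) = 4 - 2*(4 + r) = 4 - (8 + 2*r) = 4 + (-8 - 2*r) = -4 - 2*r)
N(-3)*s = (-4 - 2*(-3))*16 = (-4 + 6)*16 = 2*16 = 32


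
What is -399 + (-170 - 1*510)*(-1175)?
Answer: 798601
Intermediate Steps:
-399 + (-170 - 1*510)*(-1175) = -399 + (-170 - 510)*(-1175) = -399 - 680*(-1175) = -399 + 799000 = 798601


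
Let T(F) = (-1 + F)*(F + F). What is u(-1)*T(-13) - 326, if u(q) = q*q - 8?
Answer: -2874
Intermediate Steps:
u(q) = -8 + q**2 (u(q) = q**2 - 8 = -8 + q**2)
T(F) = 2*F*(-1 + F) (T(F) = (-1 + F)*(2*F) = 2*F*(-1 + F))
u(-1)*T(-13) - 326 = (-8 + (-1)**2)*(2*(-13)*(-1 - 13)) - 326 = (-8 + 1)*(2*(-13)*(-14)) - 326 = -7*364 - 326 = -2548 - 326 = -2874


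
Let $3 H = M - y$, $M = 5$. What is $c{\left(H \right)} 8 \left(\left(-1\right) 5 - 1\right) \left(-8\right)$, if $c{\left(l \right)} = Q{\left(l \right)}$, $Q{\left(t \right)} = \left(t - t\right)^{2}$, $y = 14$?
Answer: $0$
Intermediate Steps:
$H = -3$ ($H = \frac{5 - 14}{3} = \frac{1}{3} \left(-9\right) = -3$)
$Q{\left(t \right)} = 0$ ($Q{\left(t \right)} = 0^{2} = 0$)
$c{\left(l \right)} = 0$
$c{\left(H \right)} 8 \left(\left(-1\right) 5 - 1\right) \left(-8\right) = 0 \cdot 8 \left(\left(-1\right) 5 - 1\right) \left(-8\right) = 0 \cdot 8 \left(-5 - 1\right) \left(-8\right) = 0 \cdot 8 \left(-6\right) \left(-8\right) = 0 \left(\left(-48\right) \left(-8\right)\right) = 0 \cdot 384 = 0$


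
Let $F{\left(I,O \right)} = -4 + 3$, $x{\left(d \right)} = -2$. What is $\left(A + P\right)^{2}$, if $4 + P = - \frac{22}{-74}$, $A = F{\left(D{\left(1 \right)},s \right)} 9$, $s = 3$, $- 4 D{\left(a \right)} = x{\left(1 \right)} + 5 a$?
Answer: $\frac{220900}{1369} \approx 161.36$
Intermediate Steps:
$D{\left(a \right)} = \frac{1}{2} - \frac{5 a}{4}$ ($D{\left(a \right)} = - \frac{-2 + 5 a}{4} = \frac{1}{2} - \frac{5 a}{4}$)
$F{\left(I,O \right)} = -1$
$A = -9$ ($A = \left(-1\right) 9 = -9$)
$P = - \frac{137}{37}$ ($P = -4 - \frac{22}{-74} = -4 - 22 \left(- \frac{1}{74}\right) = -4 - - \frac{11}{37} = -4 + \frac{11}{37} = - \frac{137}{37} \approx -3.7027$)
$\left(A + P\right)^{2} = \left(-9 - \frac{137}{37}\right)^{2} = \left(- \frac{470}{37}\right)^{2} = \frac{220900}{1369}$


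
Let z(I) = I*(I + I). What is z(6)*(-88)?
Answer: -6336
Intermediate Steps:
z(I) = 2*I² (z(I) = I*(2*I) = 2*I²)
z(6)*(-88) = (2*6²)*(-88) = (2*36)*(-88) = 72*(-88) = -6336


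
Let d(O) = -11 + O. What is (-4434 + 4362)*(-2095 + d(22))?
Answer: 150048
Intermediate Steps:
(-4434 + 4362)*(-2095 + d(22)) = (-4434 + 4362)*(-2095 + (-11 + 22)) = -72*(-2095 + 11) = -72*(-2084) = 150048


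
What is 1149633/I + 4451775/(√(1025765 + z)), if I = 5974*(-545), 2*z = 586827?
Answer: -1149633/3255830 + 4451775*√5276714/2638357 ≈ 3875.6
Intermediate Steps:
z = 586827/2 (z = (½)*586827 = 586827/2 ≈ 2.9341e+5)
I = -3255830
1149633/I + 4451775/(√(1025765 + z)) = 1149633/(-3255830) + 4451775/(√(1025765 + 586827/2)) = 1149633*(-1/3255830) + 4451775/(√(2638357/2)) = -1149633/3255830 + 4451775/((√5276714/2)) = -1149633/3255830 + 4451775*(√5276714/2638357) = -1149633/3255830 + 4451775*√5276714/2638357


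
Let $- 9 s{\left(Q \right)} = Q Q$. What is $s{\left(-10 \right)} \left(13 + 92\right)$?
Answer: $- \frac{3500}{3} \approx -1166.7$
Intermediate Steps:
$s{\left(Q \right)} = - \frac{Q^{2}}{9}$ ($s{\left(Q \right)} = - \frac{Q Q}{9} = - \frac{Q^{2}}{9}$)
$s{\left(-10 \right)} \left(13 + 92\right) = - \frac{\left(-10\right)^{2}}{9} \left(13 + 92\right) = \left(- \frac{1}{9}\right) 100 \cdot 105 = \left(- \frac{100}{9}\right) 105 = - \frac{3500}{3}$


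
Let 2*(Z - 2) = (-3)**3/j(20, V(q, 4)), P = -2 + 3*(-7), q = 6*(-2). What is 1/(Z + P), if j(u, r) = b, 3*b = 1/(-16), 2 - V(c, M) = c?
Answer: 1/627 ≈ 0.0015949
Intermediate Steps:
q = -12
V(c, M) = 2 - c
b = -1/48 (b = (1/3)/(-16) = (1/3)*(-1/16) = -1/48 ≈ -0.020833)
P = -23 (P = -2 - 21 = -23)
j(u, r) = -1/48
Z = 650 (Z = 2 + ((-3)**3/(-1/48))/2 = 2 + (-27*(-48))/2 = 2 + (1/2)*1296 = 2 + 648 = 650)
1/(Z + P) = 1/(650 - 23) = 1/627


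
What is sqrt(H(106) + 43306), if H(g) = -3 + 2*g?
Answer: 3*sqrt(4835) ≈ 208.60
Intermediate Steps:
sqrt(H(106) + 43306) = sqrt((-3 + 2*106) + 43306) = sqrt((-3 + 212) + 43306) = sqrt(209 + 43306) = sqrt(43515) = 3*sqrt(4835)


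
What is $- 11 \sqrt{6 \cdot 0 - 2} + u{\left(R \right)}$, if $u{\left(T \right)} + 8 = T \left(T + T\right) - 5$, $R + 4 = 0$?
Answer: $19 - 11 i \sqrt{2} \approx 19.0 - 15.556 i$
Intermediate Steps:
$R = -4$ ($R = -4 + 0 = -4$)
$u{\left(T \right)} = -13 + 2 T^{2}$ ($u{\left(T \right)} = -8 + \left(T \left(T + T\right) - 5\right) = -8 + \left(T 2 T - 5\right) = -8 + \left(2 T^{2} - 5\right) = -8 + \left(-5 + 2 T^{2}\right) = -13 + 2 T^{2}$)
$- 11 \sqrt{6 \cdot 0 - 2} + u{\left(R \right)} = - 11 \sqrt{6 \cdot 0 - 2} - \left(13 - 2 \left(-4\right)^{2}\right) = - 11 \sqrt{0 - 2} + \left(-13 + 2 \cdot 16\right) = - 11 \sqrt{-2} + \left(-13 + 32\right) = - 11 i \sqrt{2} + 19 = 19 - 11 i \sqrt{2}$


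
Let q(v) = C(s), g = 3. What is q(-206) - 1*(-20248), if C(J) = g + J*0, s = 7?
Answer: 20251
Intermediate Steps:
C(J) = 3 (C(J) = 3 + J*0 = 3 + 0 = 3)
q(v) = 3
q(-206) - 1*(-20248) = 3 - 1*(-20248) = 3 + 20248 = 20251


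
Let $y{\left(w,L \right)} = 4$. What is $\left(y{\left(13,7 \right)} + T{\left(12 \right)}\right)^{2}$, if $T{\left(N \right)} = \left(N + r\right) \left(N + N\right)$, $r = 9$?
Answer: $258064$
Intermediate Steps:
$T{\left(N \right)} = 2 N \left(9 + N\right)$ ($T{\left(N \right)} = \left(N + 9\right) \left(N + N\right) = \left(9 + N\right) 2 N = 2 N \left(9 + N\right)$)
$\left(y{\left(13,7 \right)} + T{\left(12 \right)}\right)^{2} = \left(4 + 2 \cdot 12 \left(9 + 12\right)\right)^{2} = \left(4 + 2 \cdot 12 \cdot 21\right)^{2} = \left(4 + 504\right)^{2} = 508^{2} = 258064$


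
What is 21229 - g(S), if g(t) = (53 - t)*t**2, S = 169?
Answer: 3334305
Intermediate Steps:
g(t) = t**2*(53 - t)
21229 - g(S) = 21229 - 169**2*(53 - 1*169) = 21229 - 28561*(53 - 169) = 21229 - 28561*(-116) = 21229 - 1*(-3313076) = 21229 + 3313076 = 3334305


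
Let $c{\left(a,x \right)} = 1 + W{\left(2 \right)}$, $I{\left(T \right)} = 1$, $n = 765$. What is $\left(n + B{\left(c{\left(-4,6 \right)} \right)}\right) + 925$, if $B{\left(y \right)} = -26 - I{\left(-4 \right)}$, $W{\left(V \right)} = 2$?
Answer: $1663$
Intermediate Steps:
$c{\left(a,x \right)} = 3$ ($c{\left(a,x \right)} = 1 + 2 = 3$)
$B{\left(y \right)} = -27$ ($B{\left(y \right)} = -26 - 1 = -27$)
$\left(n + B{\left(c{\left(-4,6 \right)} \right)}\right) + 925 = \left(765 - 27\right) + 925 = 738 + 925 = 1663$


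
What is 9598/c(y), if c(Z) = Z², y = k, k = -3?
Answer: 9598/9 ≈ 1066.4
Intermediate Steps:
y = -3
9598/c(y) = 9598/((-3)²) = 9598/9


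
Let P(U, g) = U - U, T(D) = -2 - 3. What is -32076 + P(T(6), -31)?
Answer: -32076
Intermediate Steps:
T(D) = -5
P(U, g) = 0
-32076 + P(T(6), -31) = -32076 + 0 = -32076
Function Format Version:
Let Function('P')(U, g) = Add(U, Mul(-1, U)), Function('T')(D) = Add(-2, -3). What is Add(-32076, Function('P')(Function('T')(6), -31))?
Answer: -32076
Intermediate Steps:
Function('T')(D) = -5
Function('P')(U, g) = 0
Add(-32076, Function('P')(Function('T')(6), -31)) = Add(-32076, 0) = -32076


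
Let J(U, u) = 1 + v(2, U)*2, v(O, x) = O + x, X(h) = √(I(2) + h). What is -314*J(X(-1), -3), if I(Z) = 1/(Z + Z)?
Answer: -1570 - 314*I*√3 ≈ -1570.0 - 543.86*I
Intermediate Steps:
I(Z) = 1/(2*Z)
X(h) = √(¼ + h) (X(h) = √((½)/2 + h) = √((½)*(½) + h) = √(¼ + h))
J(U, u) = 5 + 2*U (J(U, u) = 1 + (2 + U)*2 = 1 + (4 + 2*U) = 5 + 2*U)
-314*J(X(-1), -3) = -314*(5 + 2*(√(1 + 4*(-1))/2)) = -314*(5 + 2*(√(1 - 4)/2)) = -314*(5 + 2*(√(-3)/2)) = -314*(5 + 2*((I*√3)/2)) = -314*(5 + 2*(I*√3/2)) = -314*(5 + I*√3) = -1570 - 314*I*√3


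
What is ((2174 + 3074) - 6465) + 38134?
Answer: 36917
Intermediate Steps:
((2174 + 3074) - 6465) + 38134 = (5248 - 6465) + 38134 = -1217 + 38134 = 36917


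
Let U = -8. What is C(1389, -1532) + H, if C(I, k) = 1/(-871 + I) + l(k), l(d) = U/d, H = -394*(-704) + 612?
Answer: 55151152691/198394 ≈ 2.7799e+5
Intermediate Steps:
H = 277988 (H = 277376 + 612 = 277988)
l(d) = -8/d
C(I, k) = 1/(-871 + I) - 8/k
C(1389, -1532) + H = (6968 - 1532 - 8*1389)/((-1532)*(-871 + 1389)) + 277988 = -1/1532*(6968 - 1532 - 11112)/518 + 277988 = -1/1532*1/518*(-5676) + 277988 = 1419/198394 + 277988 = 55151152691/198394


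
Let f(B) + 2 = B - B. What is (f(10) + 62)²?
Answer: 3600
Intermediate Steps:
f(B) = -2 (f(B) = -2 + (B - B) = -2 + 0 = -2)
(f(10) + 62)² = (-2 + 62)² = 60² = 3600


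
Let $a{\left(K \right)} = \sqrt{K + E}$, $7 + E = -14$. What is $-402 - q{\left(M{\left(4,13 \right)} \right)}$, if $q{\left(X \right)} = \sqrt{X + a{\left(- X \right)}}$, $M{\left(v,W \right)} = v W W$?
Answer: $-402 - \sqrt{676 + i \sqrt{697}} \approx -428.0 - 0.50761 i$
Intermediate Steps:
$E = -21$ ($E = -7 - 14 = -21$)
$M{\left(v,W \right)} = v W^{2}$ ($M{\left(v,W \right)} = W v W = v W^{2}$)
$a{\left(K \right)} = \sqrt{-21 + K}$ ($a{\left(K \right)} = \sqrt{K - 21} = \sqrt{-21 + K}$)
$q{\left(X \right)} = \sqrt{X + \sqrt{-21 - X}}$
$-402 - q{\left(M{\left(4,13 \right)} \right)} = -402 - \sqrt{4 \cdot 13^{2} + \sqrt{-21 - 4 \cdot 13^{2}}} = -402 - \sqrt{4 \cdot 169 + \sqrt{-21 - 4 \cdot 169}} = -402 - \sqrt{676 + \sqrt{-21 - 676}} = -402 - \sqrt{676 + \sqrt{-697}} = -402 - \sqrt{676 + i \sqrt{697}}$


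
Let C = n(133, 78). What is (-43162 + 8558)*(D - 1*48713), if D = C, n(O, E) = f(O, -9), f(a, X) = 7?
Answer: 1685422424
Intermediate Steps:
n(O, E) = 7
C = 7
D = 7
(-43162 + 8558)*(D - 1*48713) = (-43162 + 8558)*(7 - 1*48713) = -34604*(7 - 48713) = -34604*(-48706) = 1685422424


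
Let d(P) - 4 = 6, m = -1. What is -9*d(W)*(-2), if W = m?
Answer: 180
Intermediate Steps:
W = -1
d(P) = 10 (d(P) = 4 + 6 = 10)
-9*d(W)*(-2) = -9*10*(-2) = -90*(-2) = 180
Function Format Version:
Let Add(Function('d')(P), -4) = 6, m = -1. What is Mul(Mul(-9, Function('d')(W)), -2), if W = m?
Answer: 180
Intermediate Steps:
W = -1
Function('d')(P) = 10 (Function('d')(P) = Add(4, 6) = 10)
Mul(Mul(-9, Function('d')(W)), -2) = Mul(Mul(-9, 10), -2) = Mul(-90, -2) = 180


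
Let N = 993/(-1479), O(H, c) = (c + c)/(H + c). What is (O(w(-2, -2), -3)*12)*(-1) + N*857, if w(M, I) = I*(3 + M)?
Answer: -1453831/2465 ≈ -589.79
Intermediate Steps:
O(H, c) = 2*c/(H + c) (O(H, c) = (2*c)/(H + c) = 2*c/(H + c))
N = -331/493 (N = 993*(-1/1479) = -331/493 ≈ -0.67140)
(O(w(-2, -2), -3)*12)*(-1) + N*857 = ((2*(-3)/(-2*(3 - 2) - 3))*12)*(-1) - 331/493*857 = ((2*(-3)/(-2*1 - 3))*12)*(-1) - 283667/493 = ((2*(-3)/(-2 - 3))*12)*(-1) - 283667/493 = ((2*(-3)/(-5))*12)*(-1) - 283667/493 = ((2*(-3)*(-1/5))*12)*(-1) - 283667/493 = ((6/5)*12)*(-1) - 283667/493 = (72/5)*(-1) - 283667/493 = -72/5 - 283667/493 = -1453831/2465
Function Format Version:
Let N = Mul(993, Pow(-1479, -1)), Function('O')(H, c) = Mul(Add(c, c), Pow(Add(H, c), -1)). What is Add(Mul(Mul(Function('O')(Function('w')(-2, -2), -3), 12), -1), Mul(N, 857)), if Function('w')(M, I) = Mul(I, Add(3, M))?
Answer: Rational(-1453831, 2465) ≈ -589.79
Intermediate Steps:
Function('O')(H, c) = Mul(2, c, Pow(Add(H, c), -1)) (Function('O')(H, c) = Mul(Mul(2, c), Pow(Add(H, c), -1)) = Mul(2, c, Pow(Add(H, c), -1)))
N = Rational(-331, 493) (N = Mul(993, Rational(-1, 1479)) = Rational(-331, 493) ≈ -0.67140)
Add(Mul(Mul(Function('O')(Function('w')(-2, -2), -3), 12), -1), Mul(N, 857)) = Add(Mul(Mul(Mul(2, -3, Pow(Add(Mul(-2, Add(3, -2)), -3), -1)), 12), -1), Mul(Rational(-331, 493), 857)) = Add(Mul(Mul(Mul(2, -3, Pow(Add(Mul(-2, 1), -3), -1)), 12), -1), Rational(-283667, 493)) = Add(Mul(Mul(Mul(2, -3, Pow(Add(-2, -3), -1)), 12), -1), Rational(-283667, 493)) = Add(Mul(Mul(Mul(2, -3, Pow(-5, -1)), 12), -1), Rational(-283667, 493)) = Add(Mul(Mul(Mul(2, -3, Rational(-1, 5)), 12), -1), Rational(-283667, 493)) = Add(Mul(Mul(Rational(6, 5), 12), -1), Rational(-283667, 493)) = Add(Mul(Rational(72, 5), -1), Rational(-283667, 493)) = Add(Rational(-72, 5), Rational(-283667, 493)) = Rational(-1453831, 2465)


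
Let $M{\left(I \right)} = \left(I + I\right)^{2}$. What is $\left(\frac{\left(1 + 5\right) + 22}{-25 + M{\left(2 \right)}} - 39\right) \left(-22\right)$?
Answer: $\frac{8338}{9} \approx 926.44$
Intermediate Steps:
$M{\left(I \right)} = 4 I^{2}$ ($M{\left(I \right)} = \left(2 I\right)^{2} = 4 I^{2}$)
$\left(\frac{\left(1 + 5\right) + 22}{-25 + M{\left(2 \right)}} - 39\right) \left(-22\right) = \left(\frac{\left(1 + 5\right) + 22}{-25 + 4 \cdot 2^{2}} - 39\right) \left(-22\right) = \left(\frac{6 + 22}{-25 + 4 \cdot 4} - 39\right) \left(-22\right) = \left(\frac{28}{-25 + 16} - 39\right) \left(-22\right) = \left(\frac{28}{-9} - 39\right) \left(-22\right) = \left(28 \left(- \frac{1}{9}\right) - 39\right) \left(-22\right) = \left(- \frac{28}{9} - 39\right) \left(-22\right) = \left(- \frac{379}{9}\right) \left(-22\right) = \frac{8338}{9}$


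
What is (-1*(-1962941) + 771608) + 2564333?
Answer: 5298882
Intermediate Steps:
(-1*(-1962941) + 771608) + 2564333 = (1962941 + 771608) + 2564333 = 2734549 + 2564333 = 5298882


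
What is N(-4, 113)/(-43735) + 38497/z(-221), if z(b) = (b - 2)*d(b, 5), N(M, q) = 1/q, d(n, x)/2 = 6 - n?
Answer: -190254392577/500343532310 ≈ -0.38025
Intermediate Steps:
d(n, x) = 12 - 2*n (d(n, x) = 2*(6 - n) = 12 - 2*n)
z(b) = (-2 + b)*(12 - 2*b) (z(b) = (b - 2)*(12 - 2*b) = (-2 + b)*(12 - 2*b))
N(-4, 113)/(-43735) + 38497/z(-221) = 1/(113*(-43735)) + 38497/((-2*(-6 - 221)*(-2 - 221))) = (1/113)*(-1/43735) + 38497/((-2*(-227)*(-223))) = -1/4942055 + 38497/(-101242) = -1/4942055 + 38497*(-1/101242) = -1/4942055 - 38497/101242 = -190254392577/500343532310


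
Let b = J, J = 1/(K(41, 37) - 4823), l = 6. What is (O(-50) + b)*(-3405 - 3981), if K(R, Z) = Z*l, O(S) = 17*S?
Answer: 28885545486/4601 ≈ 6.2781e+6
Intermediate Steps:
K(R, Z) = 6*Z (K(R, Z) = Z*6 = 6*Z)
J = -1/4601 (J = 1/(6*37 - 4823) = 1/(222 - 4823) = 1/(-4601) = -1/4601 ≈ -0.00021734)
b = -1/4601 ≈ -0.00021734
(O(-50) + b)*(-3405 - 3981) = (17*(-50) - 1/4601)*(-3405 - 3981) = (-850 - 1/4601)*(-7386) = -3910851/4601*(-7386) = 28885545486/4601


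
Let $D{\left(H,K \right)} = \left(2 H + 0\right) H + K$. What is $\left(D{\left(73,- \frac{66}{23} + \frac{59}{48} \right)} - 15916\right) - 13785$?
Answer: $- \frac{21025283}{1104} \approx -19045.0$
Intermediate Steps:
$D{\left(H,K \right)} = K + 2 H^{2}$ ($D{\left(H,K \right)} = 2 H H + K = 2 H^{2} + K = K + 2 H^{2}$)
$\left(D{\left(73,- \frac{66}{23} + \frac{59}{48} \right)} - 15916\right) - 13785 = \left(\left(\left(- \frac{66}{23} + \frac{59}{48}\right) + 2 \cdot 73^{2}\right) - 15916\right) - 13785 = \left(\left(\left(\left(-66\right) \frac{1}{23} + 59 \cdot \frac{1}{48}\right) + 2 \cdot 5329\right) - 15916\right) - 13785 = \left(\left(\left(- \frac{66}{23} + \frac{59}{48}\right) + 10658\right) - 15916\right) - 13785 = \left(\left(- \frac{1811}{1104} + 10658\right) - 15916\right) - 13785 = \left(\frac{11764621}{1104} - 15916\right) - 13785 = - \frac{5806643}{1104} - 13785 = - \frac{21025283}{1104}$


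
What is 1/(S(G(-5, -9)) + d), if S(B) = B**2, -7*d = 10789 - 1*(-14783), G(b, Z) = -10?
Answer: -7/24872 ≈ -0.00028144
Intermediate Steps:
d = -25572/7 (d = -(10789 - 1*(-14783))/7 = -(10789 + 14783)/7 = -1/7*25572 = -25572/7 ≈ -3653.1)
1/(S(G(-5, -9)) + d) = 1/((-10)**2 - 25572/7) = 1/(100 - 25572/7) = 1/(-24872/7) = -7/24872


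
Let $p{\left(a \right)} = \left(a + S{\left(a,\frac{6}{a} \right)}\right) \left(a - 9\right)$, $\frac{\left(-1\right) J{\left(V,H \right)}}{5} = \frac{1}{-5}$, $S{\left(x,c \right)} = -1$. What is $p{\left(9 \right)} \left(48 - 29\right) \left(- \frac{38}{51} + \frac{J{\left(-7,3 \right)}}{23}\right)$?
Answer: $0$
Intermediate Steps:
$J{\left(V,H \right)} = 1$ ($J{\left(V,H \right)} = - \frac{5}{-5} = \left(-5\right) \left(- \frac{1}{5}\right) = 1$)
$p{\left(a \right)} = \left(-1 + a\right) \left(-9 + a\right)$ ($p{\left(a \right)} = \left(a - 1\right) \left(a - 9\right) = \left(-1 + a\right) \left(-9 + a\right)$)
$p{\left(9 \right)} \left(48 - 29\right) \left(- \frac{38}{51} + \frac{J{\left(-7,3 \right)}}{23}\right) = \left(9 + 9^{2} - 90\right) \left(48 - 29\right) \left(- \frac{38}{51} + 1 \cdot \frac{1}{23}\right) = \left(9 + 81 - 90\right) \left(48 - 29\right) \left(\left(-38\right) \frac{1}{51} + 1 \cdot \frac{1}{23}\right) = 0 \cdot 19 \left(- \frac{38}{51} + \frac{1}{23}\right) = 0 \left(- \frac{823}{1173}\right) = 0$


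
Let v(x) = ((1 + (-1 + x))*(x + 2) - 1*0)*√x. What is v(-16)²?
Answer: -802816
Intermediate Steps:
v(x) = x^(3/2)*(2 + x) (v(x) = (x*(2 + x) + 0)*√x = (x*(2 + x))*√x = x^(3/2)*(2 + x))
v(-16)² = ((-16)^(3/2)*(2 - 16))² = (-64*I*(-14))² = (896*I)² = -802816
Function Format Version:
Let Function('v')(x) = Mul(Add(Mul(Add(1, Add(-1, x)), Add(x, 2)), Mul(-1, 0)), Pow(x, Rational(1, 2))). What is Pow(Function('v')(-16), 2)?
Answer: -802816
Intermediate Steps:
Function('v')(x) = Mul(Pow(x, Rational(3, 2)), Add(2, x)) (Function('v')(x) = Mul(Add(Mul(x, Add(2, x)), 0), Pow(x, Rational(1, 2))) = Mul(Mul(x, Add(2, x)), Pow(x, Rational(1, 2))) = Mul(Pow(x, Rational(3, 2)), Add(2, x)))
Pow(Function('v')(-16), 2) = Pow(Mul(Pow(-16, Rational(3, 2)), Add(2, -16)), 2) = Pow(Mul(Mul(-64, I), -14), 2) = Pow(Mul(896, I), 2) = -802816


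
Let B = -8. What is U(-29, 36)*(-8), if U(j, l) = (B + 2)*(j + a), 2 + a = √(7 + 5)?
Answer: -1488 + 96*√3 ≈ -1321.7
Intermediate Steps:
a = -2 + 2*√3 (a = -2 + √(7 + 5) = -2 + √12 = -2 + 2*√3 ≈ 1.4641)
U(j, l) = 12 - 12*√3 - 6*j (U(j, l) = (-8 + 2)*(j + (-2 + 2*√3)) = -6*(-2 + j + 2*√3) = 12 - 12*√3 - 6*j)
U(-29, 36)*(-8) = (12 - 12*√3 - 6*(-29))*(-8) = (12 - 12*√3 + 174)*(-8) = (186 - 12*√3)*(-8) = -1488 + 96*√3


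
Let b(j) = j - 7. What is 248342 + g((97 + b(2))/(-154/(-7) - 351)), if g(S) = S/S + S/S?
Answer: 248344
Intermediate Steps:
b(j) = -7 + j
g(S) = 2 (g(S) = 1 + 1 = 2)
248342 + g((97 + b(2))/(-154/(-7) - 351)) = 248342 + 2 = 248344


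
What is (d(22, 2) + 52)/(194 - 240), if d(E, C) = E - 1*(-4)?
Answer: -39/23 ≈ -1.6957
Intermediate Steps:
d(E, C) = 4 + E (d(E, C) = E + 4 = 4 + E)
(d(22, 2) + 52)/(194 - 240) = ((4 + 22) + 52)/(194 - 240) = (26 + 52)/(-46) = 78*(-1/46) = -39/23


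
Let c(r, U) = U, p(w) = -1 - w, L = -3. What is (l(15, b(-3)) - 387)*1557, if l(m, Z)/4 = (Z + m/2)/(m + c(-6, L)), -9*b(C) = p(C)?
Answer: -3592691/6 ≈ -5.9878e+5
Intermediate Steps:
b(C) = ⅑ + C/9 (b(C) = -(-1 - C)/9 = ⅑ + C/9)
l(m, Z) = 4*(Z + m/2)/(-3 + m) (l(m, Z) = 4*((Z + m/2)/(m - 3)) = 4*((Z + m*(½))/(-3 + m)) = 4*((Z + m/2)/(-3 + m)) = 4*(Z + m/2)/(-3 + m))
(l(15, b(-3)) - 387)*1557 = (2*(15 + 2*(⅑ + (⅑)*(-3)))/(-3 + 15) - 387)*1557 = (2*(15 + 2*(⅑ - ⅓))/12 - 387)*1557 = (2*(1/12)*(15 + 2*(-2/9)) - 387)*1557 = (2*(1/12)*(15 - 4/9) - 387)*1557 = (2*(1/12)*(131/9) - 387)*1557 = (131/54 - 387)*1557 = -20767/54*1557 = -3592691/6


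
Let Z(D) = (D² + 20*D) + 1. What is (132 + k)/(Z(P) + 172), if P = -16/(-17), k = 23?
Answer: 44795/55693 ≈ 0.80432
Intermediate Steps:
P = 16/17 (P = -16*(-1/17) = 16/17 ≈ 0.94118)
Z(D) = 1 + D² + 20*D
(132 + k)/(Z(P) + 172) = (132 + 23)/((1 + (16/17)² + 20*(16/17)) + 172) = 155/((1 + 256/289 + 320/17) + 172) = 155/(5985/289 + 172) = 155/(55693/289) = 155*(289/55693) = 44795/55693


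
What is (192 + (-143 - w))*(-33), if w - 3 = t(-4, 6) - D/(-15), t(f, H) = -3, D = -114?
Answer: -9339/5 ≈ -1867.8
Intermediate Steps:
w = -38/5 (w = 3 + (-3 - (-114)/(-15)) = 3 + (-3 - (-114)*(-1)/15) = 3 + (-3 - 1*38/5) = 3 + (-3 - 38/5) = 3 - 53/5 = -38/5 ≈ -7.6000)
(192 + (-143 - w))*(-33) = (192 + (-143 - 1*(-38/5)))*(-33) = (192 + (-143 + 38/5))*(-33) = (192 - 677/5)*(-33) = (283/5)*(-33) = -9339/5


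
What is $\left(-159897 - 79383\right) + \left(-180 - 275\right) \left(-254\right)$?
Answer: $-123710$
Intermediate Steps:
$\left(-159897 - 79383\right) + \left(-180 - 275\right) \left(-254\right) = -239280 - -115570 = -239280 + 115570 = -123710$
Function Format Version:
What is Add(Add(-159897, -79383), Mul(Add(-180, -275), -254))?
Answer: -123710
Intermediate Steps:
Add(Add(-159897, -79383), Mul(Add(-180, -275), -254)) = Add(-239280, Mul(-455, -254)) = Add(-239280, 115570) = -123710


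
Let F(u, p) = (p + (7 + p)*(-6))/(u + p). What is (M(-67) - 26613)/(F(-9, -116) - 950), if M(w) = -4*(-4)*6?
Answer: 3314625/119288 ≈ 27.787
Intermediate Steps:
F(u, p) = (-42 - 5*p)/(p + u) (F(u, p) = (p + (-42 - 6*p))/(p + u) = (-42 - 5*p)/(p + u))
M(w) = 96 (M(w) = 16*6 = 96)
(M(-67) - 26613)/(F(-9, -116) - 950) = (96 - 26613)/((-42 - 5*(-116))/(-116 - 9) - 950) = -26517/((-42 + 580)/(-125) - 950) = -26517/(-1/125*538 - 950) = -26517/(-538/125 - 950) = -26517/(-119288/125) = -26517*(-125/119288) = 3314625/119288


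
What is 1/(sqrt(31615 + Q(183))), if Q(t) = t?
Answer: sqrt(31798)/31798 ≈ 0.0056079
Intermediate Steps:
1/(sqrt(31615 + Q(183))) = 1/(sqrt(31615 + 183)) = 1/(sqrt(31798)) = sqrt(31798)/31798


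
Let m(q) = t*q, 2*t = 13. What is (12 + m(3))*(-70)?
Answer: -2205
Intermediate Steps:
t = 13/2 (t = (½)*13 = 13/2 ≈ 6.5000)
m(q) = 13*q/2
(12 + m(3))*(-70) = (12 + (13/2)*3)*(-70) = (12 + 39/2)*(-70) = (63/2)*(-70) = -2205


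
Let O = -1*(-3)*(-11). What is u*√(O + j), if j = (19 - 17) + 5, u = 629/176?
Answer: 629*I*√26/176 ≈ 18.223*I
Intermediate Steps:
u = 629/176 (u = 629*(1/176) = 629/176 ≈ 3.5739)
O = -33 (O = 3*(-11) = -33)
j = 7 (j = 2 + 5 = 7)
u*√(O + j) = 629*√(-33 + 7)/176 = 629*√(-26)/176 = 629*(I*√26)/176 = 629*I*√26/176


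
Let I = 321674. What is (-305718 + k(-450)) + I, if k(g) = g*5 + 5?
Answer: 13711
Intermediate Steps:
k(g) = 5 + 5*g (k(g) = 5*g + 5 = 5 + 5*g)
(-305718 + k(-450)) + I = (-305718 + (5 + 5*(-450))) + 321674 = (-305718 + (5 - 2250)) + 321674 = (-305718 - 2245) + 321674 = -307963 + 321674 = 13711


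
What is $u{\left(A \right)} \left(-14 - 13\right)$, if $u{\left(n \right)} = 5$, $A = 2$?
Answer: $-135$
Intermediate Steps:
$u{\left(A \right)} \left(-14 - 13\right) = 5 \left(-14 - 13\right) = 5 \left(-27\right) = -135$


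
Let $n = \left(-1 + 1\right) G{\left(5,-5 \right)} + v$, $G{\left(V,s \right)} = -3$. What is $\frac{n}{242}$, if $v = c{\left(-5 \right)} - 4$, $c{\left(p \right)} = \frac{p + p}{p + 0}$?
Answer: $- \frac{1}{121} \approx -0.0082645$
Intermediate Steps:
$c{\left(p \right)} = 2$ ($c{\left(p \right)} = \frac{2 p}{p} = 2$)
$v = -2$ ($v = 2 - 4 = -2$)
$n = -2$ ($n = \left(-1 + 1\right) \left(-3\right) - 2 = 0 \left(-3\right) - 2 = 0 - 2 = -2$)
$\frac{n}{242} = - \frac{2}{242} = \left(-2\right) \frac{1}{242} = - \frac{1}{121}$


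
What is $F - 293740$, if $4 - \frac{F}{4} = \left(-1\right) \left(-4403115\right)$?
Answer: $-17906184$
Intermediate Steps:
$F = -17612444$ ($F = 16 - 4 \left(\left(-1\right) \left(-4403115\right)\right) = 16 - 17612460 = -17612444$)
$F - 293740 = -17612444 - 293740 = -17906184$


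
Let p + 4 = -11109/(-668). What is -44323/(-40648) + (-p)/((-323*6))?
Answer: 3607674613/3288890652 ≈ 1.0969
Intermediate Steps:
p = 8437/668 (p = -4 - 11109/(-668) = -4 - 11109*(-1/668) = -4 + 11109/668 = 8437/668 ≈ 12.630)
-44323/(-40648) + (-p)/((-323*6)) = -44323/(-40648) + (-1*8437/668)/((-323*6)) = -44323*(-1/40648) - 8437/668/(-1938) = 44323/40648 - 8437/668*(-1/1938) = 44323/40648 + 8437/1294584 = 3607674613/3288890652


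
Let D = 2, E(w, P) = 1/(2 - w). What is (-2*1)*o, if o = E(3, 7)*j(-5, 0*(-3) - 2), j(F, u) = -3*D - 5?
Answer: -22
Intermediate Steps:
j(F, u) = -11 (j(F, u) = -3*2 - 5 = -6 - 5 = -11)
o = 11 (o = -1/(-2 + 3)*(-11) = -1/1*(-11) = -1*1*(-11) = -1*(-11) = 11)
(-2*1)*o = -2*1*11 = -2*11 = -22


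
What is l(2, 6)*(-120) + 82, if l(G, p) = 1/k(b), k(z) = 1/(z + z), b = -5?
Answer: 1282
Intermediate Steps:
k(z) = 1/(2*z)
l(G, p) = -10 (l(G, p) = 1/((1/2)/(-5)) = 1/((1/2)*(-1/5)) = 1/(-1/10) = -10)
l(2, 6)*(-120) + 82 = -10*(-120) + 82 = 1200 + 82 = 1282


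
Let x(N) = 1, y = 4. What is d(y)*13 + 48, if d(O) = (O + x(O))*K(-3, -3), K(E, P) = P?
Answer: -147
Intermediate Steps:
d(O) = -3 - 3*O (d(O) = (O + 1)*(-3) = (1 + O)*(-3) = -3 - 3*O)
d(y)*13 + 48 = (-3 - 3*4)*13 + 48 = (-3 - 12)*13 + 48 = -15*13 + 48 = -195 + 48 = -147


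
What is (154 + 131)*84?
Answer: 23940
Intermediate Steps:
(154 + 131)*84 = 285*84 = 23940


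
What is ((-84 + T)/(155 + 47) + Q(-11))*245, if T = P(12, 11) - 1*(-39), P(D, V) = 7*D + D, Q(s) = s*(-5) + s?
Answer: 2190055/202 ≈ 10842.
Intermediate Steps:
Q(s) = -4*s (Q(s) = -5*s + s = -4*s)
P(D, V) = 8*D
T = 135 (T = 8*12 - 1*(-39) = 96 + 39 = 135)
((-84 + T)/(155 + 47) + Q(-11))*245 = ((-84 + 135)/(155 + 47) - 4*(-11))*245 = (51/202 + 44)*245 = (8939/202)*245 = 2190055/202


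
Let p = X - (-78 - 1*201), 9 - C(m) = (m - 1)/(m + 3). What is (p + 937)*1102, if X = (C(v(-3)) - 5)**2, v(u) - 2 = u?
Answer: 1367582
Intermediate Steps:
v(u) = 2 + u
C(m) = 9 - (-1 + m)/(3 + m) (C(m) = 9 - (m - 1)/(m + 3) = 9 - (-1 + m)/(3 + m))
X = 25 (X = (4*(7 + 2*(2 - 3))/(3 + (2 - 3)) - 5)**2 = (4*(7 + 2*(-1))/(3 - 1) - 5)**2 = (4*(7 - 2)/2 - 5)**2 = (4*(1/2)*5 - 5)**2 = (10 - 5)**2 = 5**2 = 25)
p = 304 (p = 25 - (-78 - 1*201) = 25 - (-78 - 201) = 25 - 1*(-279) = 25 + 279 = 304)
(p + 937)*1102 = (304 + 937)*1102 = 1241*1102 = 1367582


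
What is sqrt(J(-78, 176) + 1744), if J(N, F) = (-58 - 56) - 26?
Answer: 2*sqrt(401) ≈ 40.050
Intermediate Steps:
J(N, F) = -140 (J(N, F) = -114 - 26 = -140)
sqrt(J(-78, 176) + 1744) = sqrt(-140 + 1744) = sqrt(1604) = 2*sqrt(401)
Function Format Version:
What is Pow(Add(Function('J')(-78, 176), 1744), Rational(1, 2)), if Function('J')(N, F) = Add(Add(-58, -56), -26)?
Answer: Mul(2, Pow(401, Rational(1, 2))) ≈ 40.050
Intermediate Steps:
Function('J')(N, F) = -140 (Function('J')(N, F) = Add(-114, -26) = -140)
Pow(Add(Function('J')(-78, 176), 1744), Rational(1, 2)) = Pow(Add(-140, 1744), Rational(1, 2)) = Pow(1604, Rational(1, 2)) = Mul(2, Pow(401, Rational(1, 2)))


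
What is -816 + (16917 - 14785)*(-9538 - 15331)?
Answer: -53021524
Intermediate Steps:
-816 + (16917 - 14785)*(-9538 - 15331) = -816 + 2132*(-24869) = -816 - 53020708 = -53021524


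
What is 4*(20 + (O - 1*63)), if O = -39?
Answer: -328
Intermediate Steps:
4*(20 + (O - 1*63)) = 4*(20 + (-39 - 1*63)) = 4*(20 + (-39 - 63)) = 4*(20 - 102) = 4*(-82) = -328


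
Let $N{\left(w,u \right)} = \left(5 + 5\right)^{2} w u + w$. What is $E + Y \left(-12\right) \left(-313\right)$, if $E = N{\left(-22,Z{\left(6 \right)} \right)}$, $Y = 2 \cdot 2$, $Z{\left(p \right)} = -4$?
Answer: $23802$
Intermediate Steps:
$Y = 4$
$N{\left(w,u \right)} = w + 100 u w$ ($N{\left(w,u \right)} = 10^{2} w u + w = 100 w u + w = 100 u w + w = w + 100 u w$)
$E = 8778$ ($E = - 22 \left(1 + 100 \left(-4\right)\right) = - 22 \left(1 - 400\right) = \left(-22\right) \left(-399\right) = 8778$)
$E + Y \left(-12\right) \left(-313\right) = 8778 + 4 \left(-12\right) \left(-313\right) = 8778 - -15024 = 8778 + 15024 = 23802$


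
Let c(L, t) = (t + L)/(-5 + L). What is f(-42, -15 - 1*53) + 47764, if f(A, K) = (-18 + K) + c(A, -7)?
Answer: 2240915/47 ≈ 47679.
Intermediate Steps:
c(L, t) = (L + t)/(-5 + L)
f(A, K) = -18 + K + (-7 + A)/(-5 + A) (f(A, K) = (-18 + K) + (A - 7)/(-5 + A) = (-18 + K) + (-7 + A)/(-5 + A) = -18 + K + (-7 + A)/(-5 + A))
f(-42, -15 - 1*53) + 47764 = (-7 - 42 + (-18 + (-15 - 1*53))*(-5 - 42))/(-5 - 42) + 47764 = (-7 - 42 + (-18 + (-15 - 53))*(-47))/(-47) + 47764 = -(-7 - 42 + (-18 - 68)*(-47))/47 + 47764 = -(-7 - 42 - 86*(-47))/47 + 47764 = -(-7 - 42 + 4042)/47 + 47764 = -1/47*3993 + 47764 = -3993/47 + 47764 = 2240915/47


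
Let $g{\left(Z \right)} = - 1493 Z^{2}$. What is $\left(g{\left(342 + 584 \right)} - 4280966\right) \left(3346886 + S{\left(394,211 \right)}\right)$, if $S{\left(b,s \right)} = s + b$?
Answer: $-4299827531881294$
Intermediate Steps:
$S{\left(b,s \right)} = b + s$
$\left(g{\left(342 + 584 \right)} - 4280966\right) \left(3346886 + S{\left(394,211 \right)}\right) = \left(- 1493 \left(342 + 584\right)^{2} - 4280966\right) \left(3346886 + \left(394 + 211\right)\right) = \left(- 1493 \cdot 926^{2} - 4280966\right) \left(3346886 + 605\right) = \left(\left(-1493\right) 857476 - 4280966\right) 3347491 = \left(-1280211668 - 4280966\right) 3347491 = \left(-1284492634\right) 3347491 = -4299827531881294$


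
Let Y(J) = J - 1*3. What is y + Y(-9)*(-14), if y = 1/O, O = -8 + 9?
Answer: 169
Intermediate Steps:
O = 1
Y(J) = -3 + J (Y(J) = J - 3 = -3 + J)
y = 1 (y = 1/1 = 1)
y + Y(-9)*(-14) = 1 + (-3 - 9)*(-14) = 1 - 12*(-14) = 1 + 168 = 169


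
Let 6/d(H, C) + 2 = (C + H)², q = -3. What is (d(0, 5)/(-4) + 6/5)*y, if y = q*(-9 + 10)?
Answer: -783/230 ≈ -3.4043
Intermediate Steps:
d(H, C) = 6/(-2 + (C + H)²)
y = -3 (y = -3*(-9 + 10) = -3*1 = -3)
(d(0, 5)/(-4) + 6/5)*y = ((6/(-2 + (5 + 0)²))/(-4) + 6/5)*(-3) = ((6/(-2 + 5²))*(-¼) + 6*(⅕))*(-3) = ((6/(-2 + 25))*(-¼) + 6/5)*(-3) = ((6/23)*(-¼) + 6/5)*(-3) = (-3/46 + 6/5)*(-3) = (261/230)*(-3) = -783/230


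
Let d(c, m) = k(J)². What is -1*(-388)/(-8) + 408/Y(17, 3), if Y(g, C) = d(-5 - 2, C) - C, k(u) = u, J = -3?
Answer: 39/2 ≈ 19.500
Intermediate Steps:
d(c, m) = 9 (d(c, m) = (-3)² = 9)
Y(g, C) = 9 - C
-1*(-388)/(-8) + 408/Y(17, 3) = -1*(-388)/(-8) + 408/(9 - 1*3) = 388*(-⅛) + 408/(9 - 3) = -97/2 + 408/6 = -97/2 + 408*(⅙) = -97/2 + 68 = 39/2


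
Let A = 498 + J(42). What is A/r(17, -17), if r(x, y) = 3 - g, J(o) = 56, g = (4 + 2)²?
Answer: -554/33 ≈ -16.788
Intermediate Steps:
g = 36 (g = 6² = 36)
r(x, y) = -33 (r(x, y) = 3 - 1*36 = 3 - 36 = -33)
A = 554 (A = 498 + 56 = 554)
A/r(17, -17) = 554/(-33) = 554*(-1/33) = -554/33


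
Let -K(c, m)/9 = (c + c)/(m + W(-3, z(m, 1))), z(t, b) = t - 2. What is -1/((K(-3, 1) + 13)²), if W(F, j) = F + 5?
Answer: -1/961 ≈ -0.0010406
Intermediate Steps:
z(t, b) = -2 + t
W(F, j) = 5 + F
K(c, m) = -18*c/(2 + m) (K(c, m) = -9*(c + c)/(m + (5 - 3)) = -9*2*c/(m + 2) = -9*2*c/(2 + m) = -18*c/(2 + m))
-1/((K(-3, 1) + 13)²) = -1/((-18*(-3)/(2 + 1) + 13)²) = -1/((-18*(-3)/3 + 13)²) = -1/((-18*(-3)*⅓ + 13)²) = -1/((18 + 13)²) = -1/(31²) = -1/961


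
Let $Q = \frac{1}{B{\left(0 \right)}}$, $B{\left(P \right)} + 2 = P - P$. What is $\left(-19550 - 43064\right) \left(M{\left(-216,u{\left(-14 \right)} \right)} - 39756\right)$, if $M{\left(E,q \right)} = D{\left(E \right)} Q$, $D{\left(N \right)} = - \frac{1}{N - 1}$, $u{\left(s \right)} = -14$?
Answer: $\frac{540174265235}{217} \approx 2.4893 \cdot 10^{9}$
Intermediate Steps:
$B{\left(P \right)} = -2$ ($B{\left(P \right)} = -2 + \left(P - P\right) = -2 + 0 = -2$)
$D{\left(N \right)} = - \frac{1}{-1 + N}$
$Q = - \frac{1}{2}$ ($Q = \frac{1}{-2} = - \frac{1}{2} \approx -0.5$)
$M{\left(E,q \right)} = \frac{1}{2 \left(-1 + E\right)}$ ($M{\left(E,q \right)} = - \frac{1}{-1 + E} \left(- \frac{1}{2}\right) = \frac{1}{2 \left(-1 + E\right)}$)
$\left(-19550 - 43064\right) \left(M{\left(-216,u{\left(-14 \right)} \right)} - 39756\right) = \left(-19550 - 43064\right) \left(\frac{1}{2 \left(-1 - 216\right)} - 39756\right) = - 62614 \left(\frac{1}{2 \left(-217\right)} - 39756\right) = - 62614 \left(\frac{1}{2} \left(- \frac{1}{217}\right) - 39756\right) = - 62614 \left(- \frac{1}{434} - 39756\right) = \left(-62614\right) \left(- \frac{17254105}{434}\right) = \frac{540174265235}{217}$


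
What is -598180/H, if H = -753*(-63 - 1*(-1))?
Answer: -299090/23343 ≈ -12.813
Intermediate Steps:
H = 46686 (H = -753*(-63 + 1) = -753*(-62) = 46686)
-598180/H = -598180/46686 = -598180*1/46686 = -299090/23343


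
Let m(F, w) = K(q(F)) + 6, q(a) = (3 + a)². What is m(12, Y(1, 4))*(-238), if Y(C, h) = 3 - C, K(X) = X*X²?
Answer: -2710970178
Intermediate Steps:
K(X) = X³
m(F, w) = 6 + (3 + F)⁶ (m(F, w) = ((3 + F)²)³ + 6 = (3 + F)⁶ + 6 = 6 + (3 + F)⁶)
m(12, Y(1, 4))*(-238) = (6 + (3 + 12)⁶)*(-238) = (6 + 15⁶)*(-238) = (6 + 11390625)*(-238) = 11390631*(-238) = -2710970178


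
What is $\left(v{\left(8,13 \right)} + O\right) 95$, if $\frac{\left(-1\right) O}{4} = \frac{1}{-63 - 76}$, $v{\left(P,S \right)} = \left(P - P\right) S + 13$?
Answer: $\frac{172045}{139} \approx 1237.7$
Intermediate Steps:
$v{\left(P,S \right)} = 13$ ($v{\left(P,S \right)} = 0 S + 13 = 0 + 13 = 13$)
$O = \frac{4}{139}$ ($O = - \frac{4}{-63 - 76} = - \frac{4}{-139} = \left(-4\right) \left(- \frac{1}{139}\right) = \frac{4}{139} \approx 0.028777$)
$\left(v{\left(8,13 \right)} + O\right) 95 = \left(13 + \frac{4}{139}\right) 95 = \frac{1811}{139} \cdot 95 = \frac{172045}{139}$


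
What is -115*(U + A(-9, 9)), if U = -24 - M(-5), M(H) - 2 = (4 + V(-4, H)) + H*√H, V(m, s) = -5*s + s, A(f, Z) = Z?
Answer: 4715 - 575*I*√5 ≈ 4715.0 - 1285.7*I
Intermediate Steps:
V(m, s) = -4*s
M(H) = 6 + H^(3/2) - 4*H (M(H) = 2 + ((4 - 4*H) + H*√H) = 2 + ((4 - 4*H) + H^(3/2)) = 2 + (4 + H^(3/2) - 4*H) = 6 + H^(3/2) - 4*H)
U = -50 + 5*I*√5 (U = -24 - (6 + (-5)^(3/2) - 4*(-5)) = -24 - (6 - 5*I*√5 + 20) = -24 - (26 - 5*I*√5) = -24 + (-26 + 5*I*√5) = -50 + 5*I*√5 ≈ -50.0 + 11.18*I)
-115*(U + A(-9, 9)) = -115*((-50 + 5*I*√5) + 9) = -115*(-41 + 5*I*√5) = 4715 - 575*I*√5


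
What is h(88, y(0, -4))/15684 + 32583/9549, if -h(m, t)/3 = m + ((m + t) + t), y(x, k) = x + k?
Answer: 14061641/4160181 ≈ 3.3801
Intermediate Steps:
y(x, k) = k + x
h(m, t) = -6*m - 6*t (h(m, t) = -3*(m + ((m + t) + t)) = -3*(m + (m + 2*t)) = -3*(2*m + 2*t) = -6*m - 6*t)
h(88, y(0, -4))/15684 + 32583/9549 = (-6*88 - 6*(-4 + 0))/15684 + 32583/9549 = (-528 - 6*(-4))*(1/15684) + 32583*(1/9549) = (-528 + 24)*(1/15684) + 10861/3183 = -504*1/15684 + 10861/3183 = -42/1307 + 10861/3183 = 14061641/4160181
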